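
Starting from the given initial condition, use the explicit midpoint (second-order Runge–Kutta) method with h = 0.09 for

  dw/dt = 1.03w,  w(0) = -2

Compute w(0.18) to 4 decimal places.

Midpoint: k1 = f(t_n, w_n); k2 = f(t_n + h/2, w_n + (h/2)·k1); w_{n+1} = w_n + h·k2.
t=0.000000, w=-2.000000:
  k1 = f(0.000000, -2.000000) = -2.060000
  k2 = f(0.045000, -2.092700) = -2.155481
  w ← -2.000000 + 0.09·(-2.155481) = -2.193993
t=0.090000, w=-2.193993:
  k1 = f(0.090000, -2.193993) = -2.259813
  k2 = f(0.135000, -2.295685) = -2.364555
  w ← -2.193993 + 0.09·(-2.364555) = -2.406803
w(0.18) ≈ -2.4068

-2.4068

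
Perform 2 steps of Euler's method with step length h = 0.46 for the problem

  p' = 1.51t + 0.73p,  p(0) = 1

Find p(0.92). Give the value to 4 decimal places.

Euler: p_{n+1} = p_n + h·f(t_n, p_n).
t=0.000000, p=1.000000: f=0.730000 → p ← 1.000000 + 0.46·0.730000 = 1.335800
t=0.460000, p=1.335800: f=1.669734 → p ← 1.335800 + 0.46·1.669734 = 2.103878
p(0.92) ≈ 2.1039

2.1039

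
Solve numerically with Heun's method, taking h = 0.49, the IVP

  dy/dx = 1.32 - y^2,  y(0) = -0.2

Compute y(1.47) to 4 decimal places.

0.9626

Heun: k1 = f(x_n, y_n); k2 = f(x_n + h, y_n + h·k1); y_{n+1} = y_n + (h/2)·(k1 + k2).
x=0.000000, y=-0.200000:
  k1 = f(0.000000, -0.200000) = 1.280000
  k2 = f(0.490000, 0.427200) = 1.137500
  y ← -0.200000 + (0.49/2)·(1.280000 + 1.137500) = 0.392288
x=0.490000, y=0.392288:
  k1 = f(0.490000, 0.392288) = 1.166110
  k2 = f(0.980000, 0.963682) = 0.391318
  y ← 0.392288 + (0.49/2)·(1.166110 + 0.391318) = 0.773857
x=0.980000, y=0.773857:
  k1 = f(0.980000, 0.773857) = 0.721145
  k2 = f(1.470000, 1.127218) = 0.049379
  y ← 0.773857 + (0.49/2)·(0.721145 + 0.049379) = 0.962636
y(1.47) ≈ 0.9626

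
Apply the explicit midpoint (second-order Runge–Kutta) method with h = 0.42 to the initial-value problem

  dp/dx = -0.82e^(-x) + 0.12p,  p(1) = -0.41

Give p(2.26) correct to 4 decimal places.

-0.7129

Midpoint: k1 = f(x_n, p_n); k2 = f(x_n + h/2, p_n + (h/2)·k1); p_{n+1} = p_n + h·k2.
x=1.000000, p=-0.410000:
  k1 = f(1.000000, -0.410000) = -0.350861
  k2 = f(1.210000, -0.483681) = -0.302563
  p ← -0.410000 + 0.42·(-0.302563) = -0.537077
x=1.420000, p=-0.537077:
  k1 = f(1.420000, -0.537077) = -0.262655
  k2 = f(1.630000, -0.592234) = -0.231730
  p ← -0.537077 + 0.42·(-0.231730) = -0.634403
x=1.840000, p=-0.634403:
  k1 = f(1.840000, -0.634403) = -0.206359
  k2 = f(2.050000, -0.677739) = -0.186891
  p ← -0.634403 + 0.42·(-0.186891) = -0.712898
p(2.26) ≈ -0.7129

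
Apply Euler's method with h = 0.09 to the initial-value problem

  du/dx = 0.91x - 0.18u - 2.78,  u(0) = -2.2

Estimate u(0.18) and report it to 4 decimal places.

Euler: u_{n+1} = u_n + h·f(x_n, u_n).
x=0.000000, u=-2.200000: f=-2.384000 → u ← -2.200000 + 0.09·(-2.384000) = -2.414560
x=0.090000, u=-2.414560: f=-2.263479 → u ← -2.414560 + 0.09·(-2.263479) = -2.618273
u(0.18) ≈ -2.6183

-2.6183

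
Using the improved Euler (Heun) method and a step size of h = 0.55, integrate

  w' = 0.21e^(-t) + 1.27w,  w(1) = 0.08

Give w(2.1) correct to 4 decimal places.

Heun: k1 = f(t_n, w_n); k2 = f(t_n + h, w_n + h·k1); w_{n+1} = w_n + (h/2)·(k1 + k2).
t=1.000000, w=0.080000:
  k1 = f(1.000000, 0.080000) = 0.178855
  k2 = f(1.550000, 0.178370) = 0.271102
  w ← 0.080000 + (0.55/2)·(0.178855 + 0.271102) = 0.203738
t=1.550000, w=0.203738:
  k1 = f(1.550000, 0.203738) = 0.303319
  k2 = f(2.100000, 0.370564) = 0.496332
  w ← 0.203738 + (0.55/2)·(0.303319 + 0.496332) = 0.423642
w(2.1) ≈ 0.4236

0.4236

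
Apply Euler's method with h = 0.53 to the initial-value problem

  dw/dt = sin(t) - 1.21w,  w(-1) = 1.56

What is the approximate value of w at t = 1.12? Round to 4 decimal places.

0.2806

Euler: w_{n+1} = w_n + h·f(t_n, w_n).
t=-1.000000, w=1.560000: f=-2.729071 → w ← 1.560000 + 0.53·(-2.729071) = 0.113592
t=-0.470000, w=0.113592: f=-0.590333 → w ← 0.113592 + 0.53·(-0.590333) = -0.199284
t=0.060000, w=-0.199284: f=0.301098 → w ← -0.199284 + 0.53·0.301098 = -0.039702
t=0.590000, w=-0.039702: f=0.604401 → w ← -0.039702 + 0.53·0.604401 = 0.280630
w(1.12) ≈ 0.2806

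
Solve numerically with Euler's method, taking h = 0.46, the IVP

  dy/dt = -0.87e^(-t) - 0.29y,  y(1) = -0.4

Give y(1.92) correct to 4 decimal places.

-0.5209

Euler: y_{n+1} = y_n + h·f(t_n, y_n).
t=1.000000, y=-0.400000: f=-0.204055 → y ← -0.400000 + 0.46·(-0.204055) = -0.493865
t=1.460000, y=-0.493865: f=-0.058825 → y ← -0.493865 + 0.46·(-0.058825) = -0.520925
y(1.92) ≈ -0.5209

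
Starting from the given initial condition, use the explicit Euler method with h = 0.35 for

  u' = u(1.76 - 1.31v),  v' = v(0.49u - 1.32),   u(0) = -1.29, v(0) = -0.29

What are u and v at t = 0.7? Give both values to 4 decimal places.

-3.7410, -0.0139

Euler on (u,v): u_{n+1} = u_n + h·u', v_{n+1} = v_n + h·v'.
0.000000: (-1.290000, -0.290000); f=(-2.760471, 0.566109) → (-2.256165, -0.091862)
0.350000: (-2.256165, -0.091862); f=(-4.242355, 0.222813) → (-3.740989, -0.013877)
(u(0.7), v(0.7)) ≈ (-3.7410, -0.0139)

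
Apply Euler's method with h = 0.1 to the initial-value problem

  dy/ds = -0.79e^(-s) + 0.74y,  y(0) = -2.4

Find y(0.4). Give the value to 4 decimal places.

-3.5015

Euler: y_{n+1} = y_n + h·f(s_n, y_n).
s=0.000000, y=-2.400000: f=-2.566000 → y ← -2.400000 + 0.1·(-2.566000) = -2.656600
s=0.100000, y=-2.656600: f=-2.680706 → y ← -2.656600 + 0.1·(-2.680706) = -2.924671
s=0.200000, y=-2.924671: f=-2.811054 → y ← -2.924671 + 0.1·(-2.811054) = -3.205776
s=0.300000, y=-3.205776: f=-2.957521 → y ← -3.205776 + 0.1·(-2.957521) = -3.501528
y(0.4) ≈ -3.5015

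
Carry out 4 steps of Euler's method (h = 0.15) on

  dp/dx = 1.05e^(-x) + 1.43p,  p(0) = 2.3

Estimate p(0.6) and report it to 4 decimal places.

Euler: p_{n+1} = p_n + h·f(x_n, p_n).
x=0.000000, p=2.300000: f=4.339000 → p ← 2.300000 + 0.15·4.339000 = 2.950850
x=0.150000, p=2.950850: f=5.123459 → p ← 2.950850 + 0.15·5.123459 = 3.719369
x=0.300000, p=3.719369: f=6.096557 → p ← 3.719369 + 0.15·6.096557 = 4.633852
x=0.450000, p=4.633852: f=7.295918 → p ← 4.633852 + 0.15·7.295918 = 5.728240
p(0.6) ≈ 5.7282

5.7282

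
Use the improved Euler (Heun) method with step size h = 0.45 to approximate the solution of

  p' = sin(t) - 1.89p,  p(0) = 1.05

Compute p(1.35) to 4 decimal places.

0.5093

Heun: k1 = f(t_n, p_n); k2 = f(t_n + h, p_n + h·k1); p_{n+1} = p_n + (h/2)·(k1 + k2).
t=0.000000, p=1.050000:
  k1 = f(0.000000, 1.050000) = -1.984500
  k2 = f(0.450000, 0.156975) = 0.138283
  p ← 1.050000 + (0.45/2)·(-1.984500 + 0.138283) = 0.634601
t=0.450000, p=0.634601:
  k1 = f(0.450000, 0.634601) = -0.764431
  k2 = f(0.900000, 0.290607) = 0.234079
  p ← 0.634601 + (0.45/2)·(-0.764431 + 0.234079) = 0.515272
t=0.900000, p=0.515272:
  k1 = f(0.900000, 0.515272) = -0.190537
  k2 = f(1.350000, 0.429530) = 0.163911
  p ← 0.515272 + (0.45/2)·(-0.190537 + 0.163911) = 0.509281
p(1.35) ≈ 0.5093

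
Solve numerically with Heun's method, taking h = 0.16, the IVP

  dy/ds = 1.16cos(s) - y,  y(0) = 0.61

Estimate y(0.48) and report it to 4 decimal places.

0.7987

Heun: k1 = f(s_n, y_n); k2 = f(s_n + h, y_n + h·k1); y_{n+1} = y_n + (h/2)·(k1 + k2).
s=0.000000, y=0.610000:
  k1 = f(0.000000, 0.610000) = 0.550000
  k2 = f(0.160000, 0.698000) = 0.447184
  y ← 0.610000 + (0.16/2)·(0.550000 + 0.447184) = 0.689775
s=0.160000, y=0.689775:
  k1 = f(0.160000, 0.689775) = 0.455409
  k2 = f(0.320000, 0.762640) = 0.338473
  y ← 0.689775 + (0.16/2)·(0.455409 + 0.338473) = 0.753285
s=0.320000, y=0.753285:
  k1 = f(0.320000, 0.753285) = 0.347828
  k2 = f(0.480000, 0.808938) = 0.219976
  y ← 0.753285 + (0.16/2)·(0.347828 + 0.219976) = 0.798710
y(0.48) ≈ 0.7987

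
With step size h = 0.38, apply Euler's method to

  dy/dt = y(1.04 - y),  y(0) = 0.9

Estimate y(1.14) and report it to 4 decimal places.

1.0030

Euler: y_{n+1} = y_n + h·f(t_n, y_n).
t=0.000000, y=0.900000: f=0.126000 → y ← 0.900000 + 0.38·0.126000 = 0.947880
t=0.380000, y=0.947880: f=0.087319 → y ← 0.947880 + 0.38·0.087319 = 0.981061
t=0.760000, y=0.981061: f=0.057823 → y ← 0.981061 + 0.38·0.057823 = 1.003034
y(1.14) ≈ 1.0030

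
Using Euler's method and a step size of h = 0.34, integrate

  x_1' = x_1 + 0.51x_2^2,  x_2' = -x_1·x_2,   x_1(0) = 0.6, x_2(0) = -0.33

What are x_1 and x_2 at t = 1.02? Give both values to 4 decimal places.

1.4998, -0.1175

Euler on (x_1,x_2): x_1_{n+1} = x_1_n + h·x_1', x_2_{n+1} = x_2_n + h·x_2'.
0.000000: (0.600000, -0.330000); f=(0.655539, 0.198000) → (0.822883, -0.262680)
0.340000: (0.822883, -0.262680); f=(0.858074, 0.216155) → (1.114628, -0.189187)
0.680000: (1.114628, -0.189187); f=(1.132882, 0.210874) → (1.499808, -0.117490)
(x_1(1.02), x_2(1.02)) ≈ (1.4998, -0.1175)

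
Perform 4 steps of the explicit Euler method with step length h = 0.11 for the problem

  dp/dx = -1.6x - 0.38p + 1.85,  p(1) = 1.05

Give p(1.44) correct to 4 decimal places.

0.8755

Euler: p_{n+1} = p_n + h·f(x_n, p_n).
x=1.000000, p=1.050000: f=-0.149000 → p ← 1.050000 + 0.11·(-0.149000) = 1.033610
x=1.110000, p=1.033610: f=-0.318772 → p ← 1.033610 + 0.11·(-0.318772) = 0.998545
x=1.220000, p=0.998545: f=-0.481447 → p ← 0.998545 + 0.11·(-0.481447) = 0.945586
x=1.330000, p=0.945586: f=-0.637323 → p ← 0.945586 + 0.11·(-0.637323) = 0.875480
p(1.44) ≈ 0.8755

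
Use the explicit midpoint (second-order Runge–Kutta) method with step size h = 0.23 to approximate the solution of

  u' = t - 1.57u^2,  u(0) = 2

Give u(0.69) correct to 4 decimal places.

0.9091

Midpoint: k1 = f(t_n, u_n); k2 = f(t_n + h/2, u_n + (h/2)·k1); u_{n+1} = u_n + h·k2.
t=0.000000, u=2.000000:
  k1 = f(0.000000, 2.000000) = -6.280000
  k2 = f(0.115000, 1.277800) = -2.448453
  u ← 2.000000 + 0.23·(-2.448453) = 1.436856
t=0.230000, u=1.436856:
  k1 = f(0.230000, 1.436856) = -3.011350
  k2 = f(0.345000, 1.090550) = -1.522201
  u ← 1.436856 + 0.23·(-1.522201) = 1.086749
t=0.460000, u=1.086749:
  k1 = f(0.460000, 1.086749) = -1.394208
  k2 = f(0.575000, 0.926415) = -0.772446
  u ← 1.086749 + 0.23·(-0.772446) = 0.909087
u(0.69) ≈ 0.9091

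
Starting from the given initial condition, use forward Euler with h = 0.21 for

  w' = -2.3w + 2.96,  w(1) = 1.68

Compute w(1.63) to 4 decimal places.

Euler: w_{n+1} = w_n + h·f(x_n, w_n).
x=1.000000, w=1.680000: f=-0.904000 → w ← 1.680000 + 0.21·(-0.904000) = 1.490160
x=1.210000, w=1.490160: f=-0.467368 → w ← 1.490160 + 0.21·(-0.467368) = 1.392013
x=1.420000, w=1.392013: f=-0.241629 → w ← 1.392013 + 0.21·(-0.241629) = 1.341271
w(1.63) ≈ 1.3413

1.3413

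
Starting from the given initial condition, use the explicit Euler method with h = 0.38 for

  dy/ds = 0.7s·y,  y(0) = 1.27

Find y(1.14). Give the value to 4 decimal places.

1.6811

Euler: y_{n+1} = y_n + h·f(s_n, y_n).
s=0.000000, y=1.270000: f=0.000000 → y ← 1.270000 + 0.38·0.000000 = 1.270000
s=0.380000, y=1.270000: f=0.337820 → y ← 1.270000 + 0.38·0.337820 = 1.398372
s=0.760000, y=1.398372: f=0.743934 → y ← 1.398372 + 0.38·0.743934 = 1.681066
y(1.14) ≈ 1.6811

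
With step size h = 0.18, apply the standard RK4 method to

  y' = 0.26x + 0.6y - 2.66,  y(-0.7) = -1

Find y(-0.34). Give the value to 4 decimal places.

RK4: k1 = f(x_n, y_n); k2 = f(x_n + h/2, y_n + (h/2)·k1); k3 = f(x_n + h/2, y_n + (h/2)·k2); k4 = f(x_n + h, y_n + h·k3); y_{n+1} = y_n + (h/6)·(k1 + 2k2 + 2k3 + k4).
x=-0.700000, y=-1.000000:
  k1 = f(-0.700000, -1.000000) = -3.442000
  k2 = f(-0.610000, -1.309780) = -3.604468
  k3 = f(-0.610000, -1.324402) = -3.613241
  k4 = f(-0.520000, -1.650383) = -3.785430
  y ← -1.000000 + (0.18/6)·(k1 + 2k2 + 2k3 + k4) = -1.649885
x=-0.520000, y=-1.649885:
  k1 = f(-0.520000, -1.649885) = -3.785131
  k2 = f(-0.430000, -1.990547) = -3.966128
  k3 = f(-0.430000, -2.006837) = -3.975902
  k4 = f(-0.340000, -2.365548) = -4.167729
  y ← -1.649885 + (0.18/6)·(k1 + 2k2 + 2k3 + k4) = -2.364993
y(-0.34) ≈ -2.3650

-2.3650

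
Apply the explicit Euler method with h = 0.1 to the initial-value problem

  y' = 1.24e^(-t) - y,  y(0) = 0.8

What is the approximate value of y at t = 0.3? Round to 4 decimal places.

Euler: y_{n+1} = y_n + h·f(t_n, y_n).
t=0.000000, y=0.800000: f=0.440000 → y ← 0.800000 + 0.1·0.440000 = 0.844000
t=0.100000, y=0.844000: f=0.277998 → y ← 0.844000 + 0.1·0.277998 = 0.871800
t=0.200000, y=0.871800: f=0.143426 → y ← 0.871800 + 0.1·0.143426 = 0.886142
y(0.3) ≈ 0.8861

0.8861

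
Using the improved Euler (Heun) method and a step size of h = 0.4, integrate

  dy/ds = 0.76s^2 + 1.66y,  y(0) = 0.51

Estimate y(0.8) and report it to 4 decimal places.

1.9947

Heun: k1 = f(s_n, y_n); k2 = f(s_n + h, y_n + h·k1); y_{n+1} = y_n + (h/2)·(k1 + k2).
s=0.000000, y=0.510000:
  k1 = f(0.000000, 0.510000) = 0.846600
  k2 = f(0.400000, 0.848640) = 1.530342
  y ← 0.510000 + (0.4/2)·(0.846600 + 1.530342) = 0.985388
s=0.400000, y=0.985388:
  k1 = f(0.400000, 0.985388) = 1.757345
  k2 = f(0.800000, 1.688326) = 3.289022
  y ← 0.985388 + (0.4/2)·(1.757345 + 3.289022) = 1.994662
y(0.8) ≈ 1.9947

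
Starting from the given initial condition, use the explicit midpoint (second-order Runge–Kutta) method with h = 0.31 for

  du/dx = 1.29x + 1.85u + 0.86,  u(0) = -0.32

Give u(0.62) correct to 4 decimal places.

Midpoint: k1 = f(x_n, u_n); k2 = f(x_n + h/2, u_n + (h/2)·k1); u_{n+1} = u_n + h·k2.
x=0.000000, u=-0.320000:
  k1 = f(0.000000, -0.320000) = 0.268000
  k2 = f(0.155000, -0.278460) = 0.544799
  u ← -0.320000 + 0.31·0.544799 = -0.151112
x=0.310000, u=-0.151112:
  k1 = f(0.310000, -0.151112) = 0.980342
  k2 = f(0.465000, 0.000841) = 1.461405
  u ← -0.151112 + 0.31·1.461405 = 0.301923
u(0.62) ≈ 0.3019

0.3019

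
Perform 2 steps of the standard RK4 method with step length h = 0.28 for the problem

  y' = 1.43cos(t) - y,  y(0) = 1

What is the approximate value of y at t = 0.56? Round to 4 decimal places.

RK4: k1 = f(t_n, y_n); k2 = f(t_n + h/2, y_n + (h/2)·k1); k3 = f(t_n + h/2, y_n + (h/2)·k2); k4 = f(t_n + h, y_n + h·k3); y_{n+1} = y_n + (h/6)·(k1 + 2k2 + 2k3 + k4).
t=0.000000, y=1.000000:
  k1 = f(0.000000, 1.000000) = 0.430000
  k2 = f(0.140000, 1.060200) = 0.355809
  k3 = f(0.140000, 1.049813) = 0.366196
  k4 = f(0.280000, 1.102535) = 0.271774
  y ← 1.000000 + (0.28/6)·(k1 + 2k2 + 2k3 + k4) = 1.100137
t=0.280000, y=1.100137:
  k1 = f(0.280000, 1.100137) = 0.274173
  k2 = f(0.420000, 1.138521) = 0.167196
  k3 = f(0.420000, 1.123544) = 0.182173
  k4 = f(0.560000, 1.151145) = 0.060430
  y ← 1.100137 + (0.28/6)·(k1 + 2k2 + 2k3 + k4) = 1.148359
y(0.56) ≈ 1.1484

1.1484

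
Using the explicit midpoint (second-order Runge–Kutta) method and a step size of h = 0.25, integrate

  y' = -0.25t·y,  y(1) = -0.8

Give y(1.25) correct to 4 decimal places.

-0.7455

Midpoint: k1 = f(t_n, y_n); k2 = f(t_n + h/2, y_n + (h/2)·k1); y_{n+1} = y_n + h·k2.
t=1.000000, y=-0.800000:
  k1 = f(1.000000, -0.800000) = 0.200000
  k2 = f(1.125000, -0.775000) = 0.217969
  y ← -0.800000 + 0.25·0.217969 = -0.745508
y(1.25) ≈ -0.7455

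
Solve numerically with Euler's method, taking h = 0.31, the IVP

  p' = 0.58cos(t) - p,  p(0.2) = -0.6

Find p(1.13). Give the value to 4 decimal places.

Euler: p_{n+1} = p_n + h·f(t_n, p_n).
t=0.200000, p=-0.600000: f=1.168439 → p ← -0.600000 + 0.31·1.168439 = -0.237784
t=0.510000, p=-0.237784: f=0.743976 → p ← -0.237784 + 0.31·0.743976 = -0.007152
t=0.820000, p=-0.007152: f=0.402840 → p ← -0.007152 + 0.31·0.402840 = 0.117729
p(1.13) ≈ 0.1177

0.1177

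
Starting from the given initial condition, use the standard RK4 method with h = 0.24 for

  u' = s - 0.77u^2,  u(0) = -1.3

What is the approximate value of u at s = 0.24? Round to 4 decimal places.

-1.6757

RK4: k1 = f(s_n, u_n); k2 = f(s_n + h/2, u_n + (h/2)·k1); k3 = f(s_n + h/2, u_n + (h/2)·k2); k4 = f(s_n + h, u_n + h·k3); u_{n+1} = u_n + (h/6)·(k1 + 2k2 + 2k3 + k4).
s=0.000000, u=-1.300000:
  k1 = f(0.000000, -1.300000) = -1.301300
  k2 = f(0.120000, -1.456156) = -1.512701
  k3 = f(0.120000, -1.481524) = -1.570083
  k4 = f(0.240000, -1.676820) = -1.925029
  u ← -1.300000 + (0.24/6)·(k1 + 2k2 + 2k3 + k4) = -1.675676
u(0.24) ≈ -1.6757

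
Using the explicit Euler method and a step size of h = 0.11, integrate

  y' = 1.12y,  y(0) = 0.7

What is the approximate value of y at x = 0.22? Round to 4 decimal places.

0.8831

Euler: y_{n+1} = y_n + h·f(x_n, y_n).
x=0.000000, y=0.700000: f=0.784000 → y ← 0.700000 + 0.11·0.784000 = 0.786240
x=0.110000, y=0.786240: f=0.880589 → y ← 0.786240 + 0.11·0.880589 = 0.883105
y(0.22) ≈ 0.8831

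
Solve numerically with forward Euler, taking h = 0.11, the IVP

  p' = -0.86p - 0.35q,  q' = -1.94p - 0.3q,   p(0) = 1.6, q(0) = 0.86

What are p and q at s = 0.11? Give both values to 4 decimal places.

Euler on (p,q): p_{n+1} = p_n + h·p', q_{n+1} = q_n + h·q'.
0.000000: (1.600000, 0.860000); f=(-1.677000, -3.362000) → (1.415530, 0.490180)
(p(0.11), q(0.11)) ≈ (1.4155, 0.4902)

1.4155, 0.4902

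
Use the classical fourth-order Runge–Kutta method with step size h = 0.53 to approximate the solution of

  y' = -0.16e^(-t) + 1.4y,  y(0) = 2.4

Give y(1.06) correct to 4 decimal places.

RK4: k1 = f(t_n, y_n); k2 = f(t_n + h/2, y_n + (h/2)·k1); k3 = f(t_n + h/2, y_n + (h/2)·k2); k4 = f(t_n + h, y_n + h·k3); y_{n+1} = y_n + (h/6)·(k1 + 2k2 + 2k3 + k4).
t=0.000000, y=2.400000:
  k1 = f(0.000000, 2.400000) = 3.200000
  k2 = f(0.265000, 3.248000) = 4.424447
  k3 = f(0.265000, 3.572478) = 4.878717
  k4 = f(0.530000, 4.985720) = 6.885831
  y ← 2.400000 + (0.53/6)·(k1 + 2k2 + 2k3 + k4) = 4.934474
t=0.530000, y=4.934474:
  k1 = f(0.530000, 4.934474) = 6.814087
  k2 = f(0.795000, 6.740207) = 9.364037
  k3 = f(0.795000, 7.415944) = 10.310068
  k4 = f(1.060000, 10.398810) = 14.502901
  y ← 4.934474 + (0.53/6)·(k1 + 2k2 + 2k3 + k4) = 10.293233
y(1.06) ≈ 10.2932

10.2932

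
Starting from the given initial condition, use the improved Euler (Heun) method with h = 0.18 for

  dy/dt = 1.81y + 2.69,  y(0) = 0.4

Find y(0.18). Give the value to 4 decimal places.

Heun: k1 = f(t_n, y_n); k2 = f(t_n + h, y_n + h·k1); y_{n+1} = y_n + (h/2)·(k1 + k2).
t=0.000000, y=0.400000:
  k1 = f(0.000000, 0.400000) = 3.414000
  k2 = f(0.180000, 1.014520) = 4.526281
  y ← 0.400000 + (0.18/2)·(3.414000 + 4.526281) = 1.114625
y(0.18) ≈ 1.1146

1.1146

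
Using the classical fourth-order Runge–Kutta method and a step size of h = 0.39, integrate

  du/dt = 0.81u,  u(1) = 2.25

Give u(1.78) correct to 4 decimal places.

4.2321

RK4: k1 = f(t_n, u_n); k2 = f(t_n + h/2, u_n + (h/2)·k1); k3 = f(t_n + h/2, u_n + (h/2)·k2); k4 = f(t_n + h, u_n + h·k3); u_{n+1} = u_n + (h/6)·(k1 + 2k2 + 2k3 + k4).
t=1.000000, u=2.250000:
  k1 = f(1.000000, 2.250000) = 1.822500
  k2 = f(1.195000, 2.605387) = 2.110364
  k3 = f(1.195000, 2.661521) = 2.155832
  k4 = f(1.390000, 3.090774) = 2.503527
  u ← 2.250000 + (0.39/6)·(k1 + 2k2 + 2k3 + k4) = 3.085797
t=1.390000, u=3.085797:
  k1 = f(1.390000, 3.085797) = 2.499496
  k2 = f(1.585000, 3.573199) = 2.894291
  k3 = f(1.585000, 3.650184) = 2.956649
  k4 = f(1.780000, 4.238890) = 3.433501
  u ← 3.085797 + (0.39/6)·(k1 + 2k2 + 2k3 + k4) = 4.232064
u(1.78) ≈ 4.2321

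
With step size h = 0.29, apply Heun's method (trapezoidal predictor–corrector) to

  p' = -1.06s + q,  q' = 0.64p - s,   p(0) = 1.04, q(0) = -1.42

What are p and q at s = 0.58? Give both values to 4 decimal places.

Heun on (p,q): k1 = f(s_n, state_n); k2 = f(s_n + h, state_n + h·k1); state_{n+1} = state_n + (h/2)·(k1 + k2).
0.000000: (1.040000, -1.420000)
  k1 = (-1.420000, 0.665600)
  predictor → (0.628200, -1.226976)
  k2 = (-1.534376, 0.112048)
  → (0.611615, -1.307241)
0.290000: (0.611615, -1.307241)
  k1 = (-1.614641, 0.101434)
  predictor → (0.143370, -1.277825)
  k2 = (-1.892625, -0.488243)
  → (0.103062, -1.363328)
(p(0.58), q(0.58)) ≈ (0.1031, -1.3633)

0.1031, -1.3633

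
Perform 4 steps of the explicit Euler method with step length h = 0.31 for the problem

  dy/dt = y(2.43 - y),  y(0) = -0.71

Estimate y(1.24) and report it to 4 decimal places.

-35.8158

Euler: y_{n+1} = y_n + h·f(t_n, y_n).
t=0.000000, y=-0.710000: f=-2.229400 → y ← -0.710000 + 0.31·(-2.229400) = -1.401114
t=0.310000, y=-1.401114: f=-5.367827 → y ← -1.401114 + 0.31·(-5.367827) = -3.065141
t=0.620000, y=-3.065141: f=-16.843378 → y ← -3.065141 + 0.31·(-16.843378) = -8.286588
t=0.930000, y=-8.286588: f=-88.803943 → y ← -8.286588 + 0.31·(-88.803943) = -35.815810
y(1.24) ≈ -35.8158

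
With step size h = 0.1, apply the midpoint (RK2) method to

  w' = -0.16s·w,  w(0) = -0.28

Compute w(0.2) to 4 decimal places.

-0.2791

Midpoint: k1 = f(s_n, w_n); k2 = f(s_n + h/2, w_n + (h/2)·k1); w_{n+1} = w_n + h·k2.
s=0.000000, w=-0.280000:
  k1 = f(0.000000, -0.280000) = 0.000000
  k2 = f(0.050000, -0.280000) = 0.002240
  w ← -0.280000 + 0.1·0.002240 = -0.279776
s=0.100000, w=-0.279776:
  k1 = f(0.100000, -0.279776) = 0.004476
  k2 = f(0.150000, -0.279552) = 0.006709
  w ← -0.279776 + 0.1·0.006709 = -0.279105
w(0.2) ≈ -0.2791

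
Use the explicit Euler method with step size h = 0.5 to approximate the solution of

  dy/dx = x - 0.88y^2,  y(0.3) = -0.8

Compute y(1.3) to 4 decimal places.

Euler: y_{n+1} = y_n + h·f(x_n, y_n).
x=0.300000, y=-0.800000: f=-0.263200 → y ← -0.800000 + 0.5·(-0.263200) = -0.931600
x=0.800000, y=-0.931600: f=0.036267 → y ← -0.931600 + 0.5·0.036267 = -0.913467
y(1.3) ≈ -0.9135

-0.9135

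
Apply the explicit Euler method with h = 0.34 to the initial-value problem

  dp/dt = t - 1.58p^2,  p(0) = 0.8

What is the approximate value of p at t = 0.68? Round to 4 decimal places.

0.4600

Euler: p_{n+1} = p_n + h·f(t_n, p_n).
t=0.000000, p=0.800000: f=-1.011200 → p ← 0.800000 + 0.34·(-1.011200) = 0.456192
t=0.340000, p=0.456192: f=0.011184 → p ← 0.456192 + 0.34·0.011184 = 0.459995
p(0.68) ≈ 0.4600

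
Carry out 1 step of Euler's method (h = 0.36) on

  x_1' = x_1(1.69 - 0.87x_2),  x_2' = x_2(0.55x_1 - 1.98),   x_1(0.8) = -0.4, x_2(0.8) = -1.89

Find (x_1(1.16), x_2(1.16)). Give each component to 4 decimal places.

-0.8801, -0.3931

Euler on (x_1,x_2): x_1_{n+1} = x_1_n + h·x_1', x_2_{n+1} = x_2_n + h·x_2'.
0.800000: (-0.400000, -1.890000); f=(-1.333720, 4.158000) → (-0.880139, -0.393120)
(x_1(1.16), x_2(1.16)) ≈ (-0.8801, -0.3931)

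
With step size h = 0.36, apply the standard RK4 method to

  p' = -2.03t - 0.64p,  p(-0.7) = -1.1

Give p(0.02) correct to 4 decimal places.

-0.3280

RK4: k1 = f(t_n, p_n); k2 = f(t_n + h/2, p_n + (h/2)·k1); k3 = f(t_n + h/2, p_n + (h/2)·k2); k4 = f(t_n + h, p_n + h·k3); p_{n+1} = p_n + (h/6)·(k1 + 2k2 + 2k3 + k4).
t=-0.700000, p=-1.100000:
  k1 = f(-0.700000, -1.100000) = 2.125000
  k2 = f(-0.520000, -0.717500) = 1.514800
  k3 = f(-0.520000, -0.827336) = 1.585095
  k4 = f(-0.340000, -0.529366) = 1.028994
  p ← -1.100000 + (0.36/6)·(k1 + 2k2 + 2k3 + k4) = -0.538773
t=-0.340000, p=-0.538773:
  k1 = f(-0.340000, -0.538773) = 1.035015
  k2 = f(-0.160000, -0.352470) = 0.550381
  k3 = f(-0.160000, -0.439704) = 0.606211
  k4 = f(0.020000, -0.320537) = 0.164544
  p ← -0.538773 + (0.36/6)·(k1 + 2k2 + 2k3 + k4) = -0.328008
p(0.02) ≈ -0.3280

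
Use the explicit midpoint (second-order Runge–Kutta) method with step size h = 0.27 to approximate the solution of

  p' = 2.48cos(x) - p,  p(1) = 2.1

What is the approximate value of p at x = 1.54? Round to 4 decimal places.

Midpoint: k1 = f(x_n, p_n); k2 = f(x_n + h/2, p_n + (h/2)·k1); p_{n+1} = p_n + h·k2.
x=1.000000, p=2.100000:
  k1 = f(1.000000, 2.100000) = -0.760050
  k2 = f(1.135000, 1.997393) = -0.950505
  p ← 2.100000 + 0.27·(-0.950505) = 1.843364
x=1.270000, p=1.843364:
  k1 = f(1.270000, 1.843364) = -1.108587
  k2 = f(1.405000, 1.693704) = -1.284411
  p ← 1.843364 + 0.27·(-1.284411) = 1.496573
p(1.54) ≈ 1.4966

1.4966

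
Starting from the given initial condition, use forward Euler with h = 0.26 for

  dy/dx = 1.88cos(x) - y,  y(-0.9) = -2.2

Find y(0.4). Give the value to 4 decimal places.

Euler: y_{n+1} = y_n + h·f(x_n, y_n).
x=-0.900000, y=-2.200000: f=3.368627 → y ← -2.200000 + 0.26·3.368627 = -1.324157
x=-0.640000, y=-1.324157: f=2.832097 → y ← -1.324157 + 0.26·2.832097 = -0.587812
x=-0.380000, y=-0.587812: f=2.333701 → y ← -0.587812 + 0.26·2.333701 = 0.018951
x=-0.120000, y=0.018951: f=1.847530 → y ← 0.018951 + 0.26·1.847530 = 0.499308
x=0.140000, y=0.499308: f=1.362298 → y ← 0.499308 + 0.26·1.362298 = 0.853506
y(0.4) ≈ 0.8535

0.8535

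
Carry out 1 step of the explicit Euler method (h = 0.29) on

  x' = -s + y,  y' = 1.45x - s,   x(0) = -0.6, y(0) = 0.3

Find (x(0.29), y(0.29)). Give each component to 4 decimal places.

-0.5130, 0.0477

Euler on (x,y): x_{n+1} = x_n + h·x', y_{n+1} = y_n + h·y'.
0.000000: (-0.600000, 0.300000); f=(0.300000, -0.870000) → (-0.513000, 0.047700)
(x(0.29), y(0.29)) ≈ (-0.5130, 0.0477)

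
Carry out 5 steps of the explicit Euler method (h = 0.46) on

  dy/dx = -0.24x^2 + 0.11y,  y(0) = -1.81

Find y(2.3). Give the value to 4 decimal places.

Euler: y_{n+1} = y_n + h·f(x_n, y_n).
x=0.000000, y=-1.810000: f=-0.199100 → y ← -1.810000 + 0.46·(-0.199100) = -1.901586
x=0.460000, y=-1.901586: f=-0.259958 → y ← -1.901586 + 0.46·(-0.259958) = -2.021167
x=0.920000, y=-2.021167: f=-0.425464 → y ← -2.021167 + 0.46·(-0.425464) = -2.216880
x=1.380000, y=-2.216880: f=-0.700913 → y ← -2.216880 + 0.46·(-0.700913) = -2.539300
x=1.840000, y=-2.539300: f=-1.091867 → y ← -2.539300 + 0.46·(-1.091867) = -3.041559
y(2.3) ≈ -3.0416

-3.0416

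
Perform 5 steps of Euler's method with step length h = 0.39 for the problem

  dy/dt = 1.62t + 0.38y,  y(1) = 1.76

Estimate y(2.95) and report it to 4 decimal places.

10.6141

Euler: y_{n+1} = y_n + h·f(t_n, y_n).
t=1.000000, y=1.760000: f=2.288800 → y ← 1.760000 + 0.39·2.288800 = 2.652632
t=1.390000, y=2.652632: f=3.259800 → y ← 2.652632 + 0.39·3.259800 = 3.923954
t=1.780000, y=3.923954: f=4.374703 → y ← 3.923954 + 0.39·4.374703 = 5.630088
t=2.170000, y=5.630088: f=5.654833 → y ← 5.630088 + 0.39·5.654833 = 7.835473
t=2.560000, y=7.835473: f=7.124680 → y ← 7.835473 + 0.39·7.124680 = 10.614098
y(2.95) ≈ 10.6141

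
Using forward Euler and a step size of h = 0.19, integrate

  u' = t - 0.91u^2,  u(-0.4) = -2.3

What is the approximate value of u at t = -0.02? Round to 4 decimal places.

-5.2028

Euler: u_{n+1} = u_n + h·f(t_n, u_n).
t=-0.400000, u=-2.300000: f=-5.213900 → u ← -2.300000 + 0.19·(-5.213900) = -3.290641
t=-0.210000, u=-3.290641: f=-10.063770 → u ← -3.290641 + 0.19·(-10.063770) = -5.202757
u(-0.02) ≈ -5.2028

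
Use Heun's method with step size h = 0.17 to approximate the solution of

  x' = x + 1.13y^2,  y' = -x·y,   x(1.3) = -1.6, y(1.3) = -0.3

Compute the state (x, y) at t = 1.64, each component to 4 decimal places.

Heun on (x,y): k1 = f(t_n, state_n); k2 = f(t_n + h, state_n + h·k1); state_{n+1} = state_n + (h/2)·(k1 + k2).
1.300000: (-1.600000, -0.300000)
  k1 = (-1.498300, -0.480000)
  predictor → (-1.854711, -0.381600)
  k2 = (-1.690162, -0.707758)
  → (-1.871019, -0.400959)
1.470000: (-1.871019, -0.400959)
  k1 = (-1.689351, -0.750203)
  predictor → (-2.158209, -0.528494)
  k2 = (-1.842593, -1.140600)
  → (-2.171235, -0.561678)
(x(1.64), y(1.64)) ≈ (-2.1712, -0.5617)

-2.1712, -0.5617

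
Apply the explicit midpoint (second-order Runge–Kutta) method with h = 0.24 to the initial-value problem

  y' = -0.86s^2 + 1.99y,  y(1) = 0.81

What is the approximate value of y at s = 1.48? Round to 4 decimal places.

Midpoint: k1 = f(s_n, y_n); k2 = f(s_n + h/2, y_n + (h/2)·k1); y_{n+1} = y_n + h·k2.
s=1.000000, y=0.810000:
  k1 = f(1.000000, 0.810000) = 0.751900
  k2 = f(1.120000, 0.900228) = 0.712670
  y ← 0.810000 + 0.24·0.712670 = 0.981041
s=1.240000, y=0.981041:
  k1 = f(1.240000, 0.981041) = 0.629935
  k2 = f(1.360000, 1.056633) = 0.512044
  y ← 0.981041 + 0.24·0.512044 = 1.103931
y(1.48) ≈ 1.1039

1.1039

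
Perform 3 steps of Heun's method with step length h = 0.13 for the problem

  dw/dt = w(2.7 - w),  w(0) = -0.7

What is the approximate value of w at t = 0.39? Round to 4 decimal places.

Heun: k1 = f(t_n, w_n); k2 = f(t_n + h, w_n + h·k1); w_{n+1} = w_n + (h/2)·(k1 + k2).
t=0.000000, w=-0.700000:
  k1 = f(0.000000, -0.700000) = -2.380000
  k2 = f(0.130000, -1.009400) = -3.744268
  w ← -0.700000 + (0.13/2)·(-2.380000 + (-3.744268)) = -1.098077
t=0.130000, w=-1.098077:
  k1 = f(0.130000, -1.098077) = -4.170583
  k2 = f(0.260000, -1.640253) = -7.119115
  w ← -1.098077 + (0.13/2)·(-4.170583 + (-7.119115)) = -1.831908
t=0.260000, w=-1.831908:
  k1 = f(0.260000, -1.831908) = -8.302037
  k2 = f(0.390000, -2.911173) = -16.335092
  w ← -1.831908 + (0.13/2)·(-8.302037 + (-16.335092)) = -3.433321
w(0.39) ≈ -3.4333

-3.4333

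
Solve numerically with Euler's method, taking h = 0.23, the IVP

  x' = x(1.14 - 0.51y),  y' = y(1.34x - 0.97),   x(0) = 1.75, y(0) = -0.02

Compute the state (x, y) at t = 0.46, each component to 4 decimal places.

2.8000, -0.0384

Euler on (x,y): x_{n+1} = x_n + h·x', y_{n+1} = y_n + h·y'.
0.000000: (1.750000, -0.020000); f=(2.012850, -0.027500) → (2.212956, -0.026325)
0.230000: (2.212956, -0.026325); f=(2.552480, -0.052528) → (2.800026, -0.038406)
(x(0.46), y(0.46)) ≈ (2.8000, -0.0384)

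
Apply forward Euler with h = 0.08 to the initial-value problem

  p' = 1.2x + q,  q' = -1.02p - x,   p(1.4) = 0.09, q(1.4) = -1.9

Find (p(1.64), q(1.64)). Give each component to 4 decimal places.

Euler on (p,q): p_{n+1} = p_n + h·p', q_{n+1} = q_n + h·q'.
1.400000: (0.090000, -1.900000); f=(-0.220000, -1.491800) → (0.072400, -2.019344)
1.480000: (0.072400, -2.019344); f=(-0.243344, -1.553848) → (0.052932, -2.143652)
1.560000: (0.052932, -2.143652); f=(-0.271652, -1.613991) → (0.031200, -2.272771)
(p(1.64), q(1.64)) ≈ (0.0312, -2.2728)

0.0312, -2.2728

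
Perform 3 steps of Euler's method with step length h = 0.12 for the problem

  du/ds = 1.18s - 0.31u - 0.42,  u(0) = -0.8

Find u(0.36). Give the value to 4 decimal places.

Euler: u_{n+1} = u_n + h·f(s_n, u_n).
s=0.000000, u=-0.800000: f=-0.172000 → u ← -0.800000 + 0.12·(-0.172000) = -0.820640
s=0.120000, u=-0.820640: f=-0.024002 → u ← -0.820640 + 0.12·(-0.024002) = -0.823520
s=0.240000, u=-0.823520: f=0.118491 → u ← -0.823520 + 0.12·0.118491 = -0.809301
u(0.36) ≈ -0.8093

-0.8093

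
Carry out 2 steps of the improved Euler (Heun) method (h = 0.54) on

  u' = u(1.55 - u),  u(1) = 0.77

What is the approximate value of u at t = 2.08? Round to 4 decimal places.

1.2804

Heun: k1 = f(t_n, u_n); k2 = f(t_n + h, u_n + h·k1); u_{n+1} = u_n + (h/2)·(k1 + k2).
t=1.000000, u=0.770000:
  k1 = f(1.000000, 0.770000) = 0.600600
  k2 = f(1.540000, 1.094324) = 0.498657
  u ← 0.770000 + (0.54/2)·(0.600600 + 0.498657) = 1.066799
t=1.540000, u=1.066799:
  k1 = f(1.540000, 1.066799) = 0.515478
  k2 = f(2.080000, 1.345158) = 0.275545
  u ← 1.066799 + (0.54/2)·(0.515478 + 0.275545) = 1.280376
u(2.08) ≈ 1.2804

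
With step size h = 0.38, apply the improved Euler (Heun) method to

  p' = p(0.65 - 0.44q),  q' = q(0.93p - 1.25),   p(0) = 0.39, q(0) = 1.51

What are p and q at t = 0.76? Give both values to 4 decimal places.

Heun on (p,q): k1 = f(t_n, state_n); k2 = f(t_n + h, state_n + h·k1); state_{n+1} = state_n + (h/2)·(k1 + k2).
0.000000: (0.390000, 1.510000)
  k1 = (-0.005616, -1.339823)
  predictor → (0.387866, 1.000867)
  k2 = (0.081304, -0.890056)
  → (0.404381, 1.086323)
0.380000: (0.404381, 1.086323)
  k1 = (0.069561, -0.949366)
  predictor → (0.430814, 0.725564)
  k2 = (0.142492, -0.616253)
  → (0.444671, 0.788855)
(p(0.76), q(0.76)) ≈ (0.4447, 0.7889)

0.4447, 0.7889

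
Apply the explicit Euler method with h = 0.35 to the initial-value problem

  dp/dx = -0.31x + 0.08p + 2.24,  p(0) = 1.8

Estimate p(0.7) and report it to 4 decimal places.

Euler: p_{n+1} = p_n + h·f(x_n, p_n).
x=0.000000, p=1.800000: f=2.384000 → p ← 1.800000 + 0.35·2.384000 = 2.634400
x=0.350000, p=2.634400: f=2.342252 → p ← 2.634400 + 0.35·2.342252 = 3.454188
p(0.7) ≈ 3.4542

3.4542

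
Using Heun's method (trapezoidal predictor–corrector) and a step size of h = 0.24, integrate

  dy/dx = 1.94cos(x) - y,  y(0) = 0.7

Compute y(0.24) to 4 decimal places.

Heun: k1 = f(x_n, y_n); k2 = f(x_n + h, y_n + h·k1); y_{n+1} = y_n + (h/2)·(k1 + k2).
x=0.000000, y=0.700000:
  k1 = f(0.000000, 0.700000) = 1.240000
  k2 = f(0.240000, 0.997600) = 0.886796
  y ← 0.700000 + (0.24/2)·(1.240000 + 0.886796) = 0.955215
y(0.24) ≈ 0.9552

0.9552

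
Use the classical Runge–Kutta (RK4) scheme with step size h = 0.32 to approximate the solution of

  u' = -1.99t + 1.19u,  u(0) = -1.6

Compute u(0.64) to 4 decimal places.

-3.9602

RK4: k1 = f(t_n, u_n); k2 = f(t_n + h/2, u_n + (h/2)·k1); k3 = f(t_n + h/2, u_n + (h/2)·k2); k4 = f(t_n + h, u_n + h·k3); u_{n+1} = u_n + (h/6)·(k1 + 2k2 + 2k3 + k4).
t=0.000000, u=-1.600000:
  k1 = f(0.000000, -1.600000) = -1.904000
  k2 = f(0.160000, -1.904640) = -2.584922
  k3 = f(0.160000, -2.013587) = -2.714569
  k4 = f(0.320000, -2.468662) = -3.574508
  u ← -1.600000 + (0.32/6)·(k1 + 2k2 + 2k3 + k4) = -2.457466
t=0.320000, u=-2.457466:
  k1 = f(0.320000, -2.457466) = -3.561185
  k2 = f(0.480000, -3.027256) = -4.557634
  k3 = f(0.480000, -3.186688) = -4.747358
  k4 = f(0.640000, -3.976621) = -6.005779
  u ← -2.457466 + (0.32/6)·(k1 + 2k2 + 2k3 + k4) = -3.960237
u(0.64) ≈ -3.9602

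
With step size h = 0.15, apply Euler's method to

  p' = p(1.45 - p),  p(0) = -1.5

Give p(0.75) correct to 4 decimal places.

Euler: p_{n+1} = p_n + h·f(x_n, p_n).
x=0.000000, p=-1.500000: f=-4.425000 → p ← -1.500000 + 0.15·(-4.425000) = -2.163750
x=0.150000, p=-2.163750: f=-7.819252 → p ← -2.163750 + 0.15·(-7.819252) = -3.336638
x=0.300000, p=-3.336638: f=-15.971276 → p ← -3.336638 + 0.15·(-15.971276) = -5.732329
x=0.450000, p=-5.732329: f=-41.171475 → p ← -5.732329 + 0.15·(-41.171475) = -11.908050
x=0.600000, p=-11.908050: f=-159.068336 → p ← -11.908050 + 0.15·(-159.068336) = -35.768301
p(0.75) ≈ -35.7683

-35.7683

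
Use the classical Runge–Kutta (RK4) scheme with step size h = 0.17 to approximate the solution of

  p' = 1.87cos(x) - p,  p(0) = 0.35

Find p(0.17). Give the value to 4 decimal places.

0.5862

RK4: k1 = f(x_n, p_n); k2 = f(x_n + h/2, p_n + (h/2)·k1); k3 = f(x_n + h/2, p_n + (h/2)·k2); k4 = f(x_n + h, p_n + h·k3); p_{n+1} = p_n + (h/6)·(k1 + 2k2 + 2k3 + k4).
x=0.000000, p=0.350000:
  k1 = f(0.000000, 0.350000) = 1.520000
  k2 = f(0.085000, 0.479200) = 1.384049
  k3 = f(0.085000, 0.467644) = 1.395605
  k4 = f(0.170000, 0.587253) = 1.255791
  p ← 0.350000 + (0.17/6)·(k1 + 2k2 + 2k3 + k4) = 0.586161
p(0.17) ≈ 0.5862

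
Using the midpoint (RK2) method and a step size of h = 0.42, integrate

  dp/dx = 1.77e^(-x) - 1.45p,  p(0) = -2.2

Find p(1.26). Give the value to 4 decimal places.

Midpoint: k1 = f(x_n, p_n); k2 = f(x_n + h/2, p_n + (h/2)·k1); p_{n+1} = p_n + h·k2.
x=0.000000, p=-2.200000:
  k1 = f(0.000000, -2.200000) = 4.960000
  k2 = f(0.210000, -1.158400) = 3.114414
  p ← -2.200000 + 0.42·3.114414 = -0.891946
x=0.420000, p=-0.891946:
  k1 = f(0.420000, -0.891946) = 2.456295
  k2 = f(0.630000, -0.376124) = 1.488068
  p ← -0.891946 + 0.42·1.488068 = -0.266958
x=0.840000, p=-0.266958:
  k1 = f(0.840000, -0.266958) = 1.151216
  k2 = f(1.050000, -0.025202) = 0.655933
  p ← -0.266958 + 0.42·0.655933 = 0.008534
p(1.26) ≈ 0.0085

0.0085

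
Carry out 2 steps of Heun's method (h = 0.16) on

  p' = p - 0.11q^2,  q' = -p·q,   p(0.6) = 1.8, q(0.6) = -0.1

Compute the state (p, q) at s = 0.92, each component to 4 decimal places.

2.4756, -0.0517

Heun on (p,q): k1 = f(s_n, state_n); k2 = f(s_n + h, state_n + h·k1); state_{n+1} = state_n + (h/2)·(k1 + k2).
0.600000: (1.800000, -0.100000)
  k1 = (1.798900, 0.180000)
  predictor → (2.087824, -0.071200)
  k2 = (2.087266, 0.148653)
  → (2.110893, -0.073708)
0.760000: (2.110893, -0.073708)
  k1 = (2.110296, 0.155589)
  predictor → (2.448541, -0.048813)
  k2 = (2.448279, 0.119522)
  → (2.475579, -0.051699)
(p(0.92), q(0.92)) ≈ (2.4756, -0.0517)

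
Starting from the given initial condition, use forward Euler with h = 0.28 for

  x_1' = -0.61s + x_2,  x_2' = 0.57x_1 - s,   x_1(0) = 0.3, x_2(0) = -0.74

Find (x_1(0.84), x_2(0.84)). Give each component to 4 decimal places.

Euler on (x_1,x_2): x_1_{n+1} = x_1_n + h·x_1', x_2_{n+1} = x_2_n + h·x_2'.
0.000000: (0.300000, -0.740000); f=(-0.740000, 0.171000) → (0.092800, -0.692120)
0.280000: (0.092800, -0.692120); f=(-0.862920, -0.227104) → (-0.148818, -0.755709)
0.560000: (-0.148818, -0.755709); f=(-1.097309, -0.644826) → (-0.456064, -0.936260)
(x_1(0.84), x_2(0.84)) ≈ (-0.4561, -0.9363)

-0.4561, -0.9363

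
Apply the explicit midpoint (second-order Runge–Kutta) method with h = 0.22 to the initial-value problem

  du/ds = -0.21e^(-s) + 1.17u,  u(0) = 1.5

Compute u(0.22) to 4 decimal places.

Midpoint: k1 = f(s_n, u_n); k2 = f(s_n + h/2, u_n + (h/2)·k1); u_{n+1} = u_n + h·k2.
s=0.000000, u=1.500000:
  k1 = f(0.000000, 1.500000) = 1.545000
  k2 = f(0.110000, 1.669950) = 1.765716
  u ← 1.500000 + 0.22·1.765716 = 1.888458
u(0.22) ≈ 1.8885

1.8885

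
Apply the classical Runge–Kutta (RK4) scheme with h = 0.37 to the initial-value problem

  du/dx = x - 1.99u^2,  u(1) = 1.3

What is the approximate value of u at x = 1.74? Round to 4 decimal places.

0.9069

RK4: k1 = f(x_n, u_n); k2 = f(x_n + h/2, u_n + (h/2)·k1); k3 = f(x_n + h/2, u_n + (h/2)·k2); k4 = f(x_n + h, u_n + h·k3); u_{n+1} = u_n + (h/6)·(k1 + 2k2 + 2k3 + k4).
x=1.000000, u=1.300000:
  k1 = f(1.000000, 1.300000) = -2.363100
  k2 = f(1.185000, 0.862826) = -0.296494
  k3 = f(1.185000, 1.245149) = -1.900286
  k4 = f(1.370000, 0.596894) = 0.660997
  u ← 1.300000 + (0.37/6)·(k1 + 2k2 + 2k3 + k4) = 0.924101
x=1.370000, u=0.924101:
  k1 = f(1.370000, 0.924101) = -0.329385
  k2 = f(1.555000, 0.863165) = 0.072344
  k3 = f(1.555000, 0.937484) = -0.193966
  k4 = f(1.740000, 0.852334) = 0.294320
  u ← 0.924101 + (0.37/6)·(k1 + 2k2 + 2k3 + k4) = 0.906938
u(1.74) ≈ 0.9069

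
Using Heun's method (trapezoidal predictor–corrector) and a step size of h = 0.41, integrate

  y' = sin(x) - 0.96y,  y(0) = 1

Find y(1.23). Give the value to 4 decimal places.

Heun: k1 = f(x_n, y_n); k2 = f(x_n + h, y_n + h·k1); y_{n+1} = y_n + (h/2)·(k1 + k2).
x=0.000000, y=1.000000:
  k1 = f(0.000000, 1.000000) = -0.960000
  k2 = f(0.410000, 0.606400) = -0.183535
  y ← 1.000000 + (0.41/2)·(-0.960000 + (-0.183535)) = 0.765575
x=0.410000, y=0.765575:
  k1 = f(0.410000, 0.765575) = -0.336343
  k2 = f(0.820000, 0.627675) = 0.128578
  y ← 0.765575 + (0.41/2)·(-0.336343 + 0.128578) = 0.722984
x=0.820000, y=0.722984:
  k1 = f(0.820000, 0.722984) = 0.037082
  k2 = f(1.230000, 0.738187) = 0.233829
  y ← 0.722984 + (0.41/2)·(0.037082 + 0.233829) = 0.778520
y(1.23) ≈ 0.7785

0.7785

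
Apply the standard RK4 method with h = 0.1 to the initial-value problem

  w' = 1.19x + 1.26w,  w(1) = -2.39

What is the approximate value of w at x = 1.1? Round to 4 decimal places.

RK4: k1 = f(x_n, w_n); k2 = f(x_n + h/2, w_n + (h/2)·k1); k3 = f(x_n + h/2, w_n + (h/2)·k2); k4 = f(x_n + h, w_n + h·k3); w_{n+1} = w_n + (h/6)·(k1 + 2k2 + 2k3 + k4).
x=1.000000, w=-2.390000:
  k1 = f(1.000000, -2.390000) = -1.821400
  k2 = f(1.050000, -2.481070) = -1.876648
  k3 = f(1.050000, -2.483832) = -1.880129
  k4 = f(1.100000, -2.578013) = -1.939296
  w ← -2.390000 + (0.1/6)·(k1 + 2k2 + 2k3 + k4) = -2.577904
w(1.1) ≈ -2.5779

-2.5779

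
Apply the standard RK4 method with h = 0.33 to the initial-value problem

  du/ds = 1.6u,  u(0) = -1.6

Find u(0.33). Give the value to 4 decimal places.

-2.7123

RK4: k1 = f(s_n, u_n); k2 = f(s_n + h/2, u_n + (h/2)·k1); k3 = f(s_n + h/2, u_n + (h/2)·k2); k4 = f(s_n + h, u_n + h·k3); u_{n+1} = u_n + (h/6)·(k1 + 2k2 + 2k3 + k4).
s=0.000000, u=-1.600000:
  k1 = f(0.000000, -1.600000) = -2.560000
  k2 = f(0.165000, -2.022400) = -3.235840
  k3 = f(0.165000, -2.133914) = -3.414262
  k4 = f(0.330000, -2.726706) = -4.362730
  u ← -1.600000 + (0.33/6)·(k1 + 2k2 + 2k3 + k4) = -2.712261
u(0.33) ≈ -2.7123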